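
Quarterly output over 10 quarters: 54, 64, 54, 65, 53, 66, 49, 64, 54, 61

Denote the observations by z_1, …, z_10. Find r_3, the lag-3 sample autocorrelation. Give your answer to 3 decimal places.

-0.701

Mean z̄ = (54 + 64 + 54 + 65 + 53 + 66 + 49 + 64 + 54 + 61)/10 = 58.4000
Σ(z_t−z̄)(z_{t+3}−z̄) = (-29.0400) + (-30.2400) + (-33.4400) + (-62.0400) + (-30.2400) + (-33.4400) + (-24.4400) = -242.8800
Denominator Σ(z_t−z̄)² = 346.4000
r_3 = -242.8800 / 346.4000 = -0.701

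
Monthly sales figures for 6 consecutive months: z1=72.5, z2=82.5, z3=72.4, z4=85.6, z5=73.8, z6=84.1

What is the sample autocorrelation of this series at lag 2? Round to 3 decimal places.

Mean z̄ = (72.5 + 82.5 + 72.4 + 85.6 + 73.8 + 84.1)/6 = 78.4833
Deviations from mean: -5.9833, 4.0167, -6.0833, 7.1167, -4.6833, 5.6167
Numerator Σ_{t=1}^{4}(z_t−z̄)(z_{t+2}−z̄) = 133.4461
Denominator Σ(z_t−z̄)² = 193.0683
r_2 = 133.4461 / 193.0683 = 0.691

0.691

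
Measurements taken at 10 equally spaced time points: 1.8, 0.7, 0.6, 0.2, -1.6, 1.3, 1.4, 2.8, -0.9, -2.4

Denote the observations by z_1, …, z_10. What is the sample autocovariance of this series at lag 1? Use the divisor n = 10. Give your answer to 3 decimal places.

0.287

Mean z̄ = (1.8 + 0.7 + 0.6 + 0.2 − 1.6 + 1.3 + 1.4 + 2.8 − 0.9 − 2.4)/10 = 0.3900
Σ_{t=1}^{9}(z_t−z̄)(z_{t+1}−z̄) = 2.8729
γ_1 = 2.8729 / 10 = 0.287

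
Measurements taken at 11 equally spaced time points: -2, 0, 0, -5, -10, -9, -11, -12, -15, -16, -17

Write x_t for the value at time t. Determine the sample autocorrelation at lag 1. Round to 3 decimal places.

0.763

Mean x̄ = (-2 + 0 + 0 − 5 − 10 − 9 − 11 − 12 − 15 − 16 − 17)/11 = -8.8182
Numerator Σ_{t=1}^{10}(x_t−x̄)(x_{t+1}−x̄) = 297.4215
Denominator Σ(x_t−x̄)² = 389.6364
r_1 = 297.4215 / 389.6364 = 0.763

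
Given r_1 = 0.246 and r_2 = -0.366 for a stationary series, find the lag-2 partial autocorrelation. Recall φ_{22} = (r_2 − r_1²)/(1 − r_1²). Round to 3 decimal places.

φ_{22} = (r_2 − r_1²) / (1 − r_1²)
r_1² = (0.246)² = 0.060516
Numerator = -0.366 − 0.0605 = -0.4265; denominator = 1 − 0.0605 = 0.9395
φ_{22} = -0.4265 / 0.9395 = -0.454

-0.454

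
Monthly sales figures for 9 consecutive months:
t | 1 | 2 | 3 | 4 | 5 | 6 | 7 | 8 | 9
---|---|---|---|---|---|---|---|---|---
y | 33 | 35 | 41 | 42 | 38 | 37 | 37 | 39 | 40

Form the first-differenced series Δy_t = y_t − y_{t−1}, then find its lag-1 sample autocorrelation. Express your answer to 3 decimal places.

First differences Δy: 2, 6, 1, -4, -1, 0, 2, 1
Mean of differences = 0.8750
Numerator Σ(Δy_t−Δȳ)(Δy_{t+1}−Δȳ) = 15.7344
Denominator Σ(Δy_t−Δȳ)² = 56.8750
r_1(Δy) = 15.7344 / 56.8750 = 0.277

0.277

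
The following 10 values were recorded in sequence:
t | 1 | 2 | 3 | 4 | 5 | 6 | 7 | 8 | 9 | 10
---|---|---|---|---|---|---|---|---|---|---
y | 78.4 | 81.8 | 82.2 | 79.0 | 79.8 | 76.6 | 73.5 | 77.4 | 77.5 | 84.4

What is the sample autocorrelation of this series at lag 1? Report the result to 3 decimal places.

0.246

Mean ȳ = (78.4 + 81.8 + 82.2 + 79.0 + 79.8 + 76.6 + 73.5 + 77.4 + 77.5 + 84.4)/10 = 79.0600
Numerator Σ_{t=1}^{9}(y_t−ȳ)(y_{t+1}−ȳ) = 21.9084
Denominator Σ(y_t−ȳ)² = 89.0240
r_1 = 21.9084 / 89.0240 = 0.246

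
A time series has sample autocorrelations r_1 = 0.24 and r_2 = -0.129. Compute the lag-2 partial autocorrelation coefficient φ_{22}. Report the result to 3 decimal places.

φ_{22} = (r_2 − r_1²) / (1 − r_1²)
r_1² = (0.24)² = 0.0576
Numerator = -0.129 − 0.0576 = -0.1866; denominator = 1 − 0.0576 = 0.9424
φ_{22} = -0.1866 / 0.9424 = -0.198

-0.198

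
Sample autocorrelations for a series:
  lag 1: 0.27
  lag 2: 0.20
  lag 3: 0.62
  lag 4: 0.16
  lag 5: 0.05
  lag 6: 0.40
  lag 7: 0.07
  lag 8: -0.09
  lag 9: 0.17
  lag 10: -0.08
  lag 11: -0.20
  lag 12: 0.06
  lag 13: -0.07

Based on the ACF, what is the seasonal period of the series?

3

The largest autocorrelation is r_3 = 0.62, with a weaker echo at lag 6 (0.40); the remaining lags stay at or below 0.27. The elevated value at lag 1 (0.27), dropping to 0.20 at lag 2, reflects decaying short-term dependence rather than seasonality.
The dominant spike at lag 3 indicates a seasonal period of 3.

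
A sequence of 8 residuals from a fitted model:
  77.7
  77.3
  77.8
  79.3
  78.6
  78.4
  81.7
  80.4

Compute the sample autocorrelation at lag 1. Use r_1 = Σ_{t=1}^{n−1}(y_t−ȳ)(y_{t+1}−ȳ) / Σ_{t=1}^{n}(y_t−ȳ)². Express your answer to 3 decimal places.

0.384

Mean ȳ = (77.7 + 77.3 + 77.8 + 79.3 + 78.6 + 78.4 + 81.7 + 80.4)/8 = 78.9000
Numerator Σ_{t=1}^{7}(y_t−ȳ)(y_{t+1}−ȳ) = 6.0700
Denominator Σ(y_t−ȳ)² = 15.8000
r_1 = 6.0700 / 15.8000 = 0.384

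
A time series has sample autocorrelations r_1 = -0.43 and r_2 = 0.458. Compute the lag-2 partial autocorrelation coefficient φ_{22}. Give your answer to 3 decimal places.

φ_{22} = (r_2 − r_1²) / (1 − r_1²)
r_1² = (-0.43)² = 0.1849
Numerator = 0.458 − 0.1849 = 0.2731; denominator = 1 − 0.1849 = 0.8151
φ_{22} = 0.2731 / 0.8151 = 0.335

0.335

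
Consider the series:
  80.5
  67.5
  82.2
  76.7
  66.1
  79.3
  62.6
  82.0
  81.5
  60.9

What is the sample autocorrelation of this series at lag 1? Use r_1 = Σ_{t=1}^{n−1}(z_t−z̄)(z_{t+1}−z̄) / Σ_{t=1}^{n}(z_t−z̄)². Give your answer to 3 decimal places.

Mean z̄ = (80.5 + 67.5 + 82.2 + 76.7 + 66.1 + 79.3 + 62.6 + 82.0 + 81.5 + 60.9)/10 = 73.9300
Numerator Σ_{t=1}^{9}(z_t−z̄)(z_{t+1}−z̄) = -326.0719
Denominator Σ(z_t−z̄)² = 671.3010
r_1 = -326.0719 / 671.3010 = -0.486

-0.486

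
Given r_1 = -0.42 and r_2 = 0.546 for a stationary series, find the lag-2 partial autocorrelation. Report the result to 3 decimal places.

φ_{22} = (r_2 − r_1²) / (1 − r_1²)
r_1² = (-0.42)² = 0.1764
Numerator = 0.546 − 0.1764 = 0.3696; denominator = 1 − 0.1764 = 0.8236
φ_{22} = 0.3696 / 0.8236 = 0.449

0.449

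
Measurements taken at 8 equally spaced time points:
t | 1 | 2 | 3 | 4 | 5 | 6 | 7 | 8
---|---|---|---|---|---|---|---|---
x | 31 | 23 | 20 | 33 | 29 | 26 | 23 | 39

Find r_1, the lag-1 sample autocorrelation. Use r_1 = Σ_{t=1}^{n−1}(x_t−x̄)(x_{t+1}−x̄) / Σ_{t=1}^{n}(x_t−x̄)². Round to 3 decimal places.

-0.208

Mean x̄ = (31 + 23 + 20 + 33 + 29 + 26 + 23 + 39)/8 = 28.0000
Deviations from mean: 3.0000, -5.0000, -8.0000, 5.0000, 1.0000, -2.0000, -5.0000, 11.0000
Numerator Σ_{t=1}^{7}(x_t−x̄)(x_{t+1}−x̄) = -57.0000
Denominator Σ(x_t−x̄)² = 274.0000
r_1 = -57.0000 / 274.0000 = -0.208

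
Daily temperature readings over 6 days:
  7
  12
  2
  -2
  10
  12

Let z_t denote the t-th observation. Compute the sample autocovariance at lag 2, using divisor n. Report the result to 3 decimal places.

Mean z̄ = (7 + 12 + 2 − 2 + 10 + 12)/6 = 6.8333
Σ_{t=1}^{4}(z_t−z̄)(z_{t+2}−z̄) = -107.3889
γ_2 = -107.3889 / 6 = -17.898

-17.898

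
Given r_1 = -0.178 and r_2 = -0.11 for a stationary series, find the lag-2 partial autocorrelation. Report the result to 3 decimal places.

-0.146

φ_{22} = (r_2 − r_1²) / (1 − r_1²)
r_1² = (-0.178)² = 0.031684
Numerator = -0.11 − 0.0317 = -0.1417; denominator = 1 − 0.0317 = 0.9683
φ_{22} = -0.1417 / 0.9683 = -0.146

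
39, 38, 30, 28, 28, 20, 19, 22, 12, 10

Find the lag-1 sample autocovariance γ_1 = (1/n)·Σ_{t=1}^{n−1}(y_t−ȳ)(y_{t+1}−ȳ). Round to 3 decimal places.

53.664

Mean ȳ = (39 + 38 + 30 + 28 + 28 + 20 + 19 + 22 + 12 + 10)/10 = 24.6000
Σ_{t=1}^{9}(y_t−ȳ)(y_{t+1}−ȳ) = 536.6400
γ_1 = 536.6400 / 10 = 53.664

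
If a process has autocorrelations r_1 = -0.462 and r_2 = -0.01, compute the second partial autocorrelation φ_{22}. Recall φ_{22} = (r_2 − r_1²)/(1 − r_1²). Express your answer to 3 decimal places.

φ_{22} = (r_2 − r_1²) / (1 − r_1²)
r_1² = (-0.462)² = 0.213444
Numerator = -0.01 − 0.2134 = -0.2234; denominator = 1 − 0.2134 = 0.7866
φ_{22} = -0.2234 / 0.7866 = -0.284

-0.284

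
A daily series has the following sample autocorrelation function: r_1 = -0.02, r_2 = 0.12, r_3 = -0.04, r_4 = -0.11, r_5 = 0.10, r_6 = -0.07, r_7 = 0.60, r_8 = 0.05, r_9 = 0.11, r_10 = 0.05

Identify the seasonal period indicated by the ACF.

The largest autocorrelation is r_7 = 0.60; the remaining lags stay at or below 0.12.
The dominant spike at lag 7 indicates a seasonal period of 7.

7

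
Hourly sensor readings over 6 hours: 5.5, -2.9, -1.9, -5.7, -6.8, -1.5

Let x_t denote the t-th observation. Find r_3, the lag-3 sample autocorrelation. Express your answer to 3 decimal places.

-0.251

Mean x̄ = (5.5 − 2.9 − 1.9 − 5.7 − 6.8 − 1.5)/6 = -2.2167
Deviations from mean: 7.7167, -0.6833, 0.3167, -3.4833, -4.5833, 0.7167
Σ(x_t−x̄)(x_{t+3}−x̄) = (-26.8797) + (3.1319) + (0.2269) = -23.5208
Denominator Σ(x_t−x̄)² = 93.7683
r_3 = -23.5208 / 93.7683 = -0.251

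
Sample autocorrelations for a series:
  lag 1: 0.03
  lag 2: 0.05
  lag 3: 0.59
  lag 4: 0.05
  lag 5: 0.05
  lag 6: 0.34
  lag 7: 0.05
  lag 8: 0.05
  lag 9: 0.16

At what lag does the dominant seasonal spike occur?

3

The largest autocorrelation is r_3 = 0.59, with weaker echoes at lags 6 (0.34) and 9 (0.16); the remaining lags stay at or below 0.05.
The dominant spike at lag 3 indicates a seasonal period of 3.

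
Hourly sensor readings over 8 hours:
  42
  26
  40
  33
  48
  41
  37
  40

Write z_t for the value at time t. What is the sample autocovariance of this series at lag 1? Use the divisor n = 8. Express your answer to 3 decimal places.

Mean z̄ = (42 + 26 + 40 + 33 + 48 + 41 + 37 + 40)/8 = 38.3750
Σ_{t=1}^{7}(z_t−z̄)(z_{t+1}−z̄) = -106.0156
γ_1 = -106.0156 / 8 = -13.252

-13.252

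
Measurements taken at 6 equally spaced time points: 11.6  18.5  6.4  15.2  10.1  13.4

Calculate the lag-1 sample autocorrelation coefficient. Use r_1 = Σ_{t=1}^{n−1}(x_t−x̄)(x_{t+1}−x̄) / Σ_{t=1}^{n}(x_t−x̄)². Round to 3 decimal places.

Mean x̄ = (11.6 + 18.5 + 6.4 + 15.2 + 10.1 + 13.4)/6 = 12.5333
Deviations from mean: -0.9333, 5.9667, -6.1333, 2.6667, -2.4333, 0.8667
Numerator Σ_{t=1}^{5}(x_t−x̄)(x_{t+1}−x̄) = -67.1178
Denominator Σ(x_t−x̄)² = 87.8733
r_1 = -67.1178 / 87.8733 = -0.764

-0.764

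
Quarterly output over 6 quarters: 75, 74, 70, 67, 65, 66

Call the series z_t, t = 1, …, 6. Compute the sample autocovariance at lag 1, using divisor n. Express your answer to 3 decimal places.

8.792

Mean z̄ = (75 + 74 + 70 + 67 + 65 + 66)/6 = 69.5000
Deviations: 5.5000, 4.5000, 0.5000, -2.5000, -4.5000, -3.5000
Σ_{t=1}^{5}(z_t−z̄)(z_{t+1}−z̄) = 52.7500
γ_1 = 52.7500 / 6 = 8.792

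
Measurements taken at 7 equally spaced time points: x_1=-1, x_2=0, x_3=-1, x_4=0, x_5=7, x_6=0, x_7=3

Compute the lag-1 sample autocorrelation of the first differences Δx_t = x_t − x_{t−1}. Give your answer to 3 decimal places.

First differences Δx: 1, -1, 1, 7, -7, 3
Mean of differences = 0.6667
Numerator Σ(Δx_t−Δx̄)(Δx_{t+1}−Δx̄) = -65.4444
Denominator Σ(Δx_t−Δx̄)² = 107.3333
r_1(Δx) = -65.4444 / 107.3333 = -0.610

-0.610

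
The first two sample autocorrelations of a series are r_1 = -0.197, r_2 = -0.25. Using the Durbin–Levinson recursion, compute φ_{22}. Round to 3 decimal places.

φ_{22} = (r_2 − r_1²) / (1 − r_1²)
r_1² = (-0.197)² = 0.038809
Numerator = -0.25 − 0.0388 = -0.2888; denominator = 1 − 0.0388 = 0.9612
φ_{22} = -0.2888 / 0.9612 = -0.300

-0.300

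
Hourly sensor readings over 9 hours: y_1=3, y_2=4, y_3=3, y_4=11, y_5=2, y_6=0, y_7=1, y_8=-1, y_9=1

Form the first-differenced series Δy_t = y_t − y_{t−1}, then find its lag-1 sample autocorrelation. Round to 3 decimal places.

First differences Δy: 1, -1, 8, -9, -2, 1, -2, 2
Mean of differences = -0.2500
Numerator Σ(Δy_t−Δȳ)(Δy_{t+1}−Δȳ) = -72.3125
Denominator Σ(Δy_t−Δȳ)² = 159.5000
r_1(Δy) = -72.3125 / 159.5000 = -0.453

-0.453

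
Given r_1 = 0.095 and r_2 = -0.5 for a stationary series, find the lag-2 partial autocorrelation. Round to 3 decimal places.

φ_{22} = (r_2 − r_1²) / (1 − r_1²)
r_1² = (0.095)² = 0.009025
Numerator = -0.5 − 0.0090 = -0.5090; denominator = 1 − 0.0090 = 0.9910
φ_{22} = -0.5090 / 0.9910 = -0.514

-0.514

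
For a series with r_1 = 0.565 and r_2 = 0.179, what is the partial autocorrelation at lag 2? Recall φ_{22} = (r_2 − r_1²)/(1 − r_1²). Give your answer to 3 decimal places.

-0.206

φ_{22} = (r_2 − r_1²) / (1 − r_1²)
r_1² = (0.565)² = 0.319225
Numerator = 0.179 − 0.3192 = -0.1402; denominator = 1 − 0.3192 = 0.6808
φ_{22} = -0.1402 / 0.6808 = -0.206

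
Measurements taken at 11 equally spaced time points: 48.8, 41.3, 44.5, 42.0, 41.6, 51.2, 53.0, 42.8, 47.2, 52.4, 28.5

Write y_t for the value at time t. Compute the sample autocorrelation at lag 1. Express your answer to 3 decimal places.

-0.202

Mean ȳ = (48.8 + 41.3 + 44.5 + 42.0 + 41.6 + 51.2 + 53.0 + 42.8 + 47.2 + 52.4 + 28.5)/11 = 44.8455
Numerator Σ_{t=1}^{10}(y_t−ȳ)(y_{t+1}−ȳ) = -98.5739
Denominator Σ(y_t−ȳ)² = 487.8073
r_1 = -98.5739 / 487.8073 = -0.202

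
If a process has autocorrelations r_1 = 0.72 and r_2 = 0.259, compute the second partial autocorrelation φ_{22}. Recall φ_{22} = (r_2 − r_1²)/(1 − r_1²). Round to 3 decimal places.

φ_{22} = (r_2 − r_1²) / (1 − r_1²)
r_1² = (0.72)² = 0.5184
Numerator = 0.259 − 0.5184 = -0.2594; denominator = 1 − 0.5184 = 0.4816
φ_{22} = -0.2594 / 0.4816 = -0.539

-0.539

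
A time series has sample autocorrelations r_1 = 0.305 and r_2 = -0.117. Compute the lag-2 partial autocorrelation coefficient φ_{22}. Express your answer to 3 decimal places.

φ_{22} = (r_2 − r_1²) / (1 − r_1²)
r_1² = (0.305)² = 0.093025
Numerator = -0.117 − 0.0930 = -0.2100; denominator = 1 − 0.0930 = 0.9070
φ_{22} = -0.2100 / 0.9070 = -0.232

-0.232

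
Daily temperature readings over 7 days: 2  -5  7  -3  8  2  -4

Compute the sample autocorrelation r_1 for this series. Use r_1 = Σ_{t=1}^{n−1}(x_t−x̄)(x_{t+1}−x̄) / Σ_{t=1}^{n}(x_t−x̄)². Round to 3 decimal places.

-0.561

Mean x̄ = (2 − 5 + 7 − 3 + 8 + 2 − 4)/7 = 1.0000
Deviations from mean: 1.0000, -6.0000, 6.0000, -4.0000, 7.0000, 1.0000, -5.0000
Σ(x_t−x̄)(x_{t+1}−x̄) = (-6.0000) + (-36.0000) + (-24.0000) + (-28.0000) + (7.0000) + (-5.0000) = -92.0000
Denominator Σ(x_t−x̄)² = 164.0000
r_1 = -92.0000 / 164.0000 = -0.561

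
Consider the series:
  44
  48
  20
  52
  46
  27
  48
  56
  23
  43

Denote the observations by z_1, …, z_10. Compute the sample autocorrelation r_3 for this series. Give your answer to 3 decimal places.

Mean z̄ = (44 + 48 + 20 + 52 + 46 + 27 + 48 + 56 + 23 + 43)/10 = 40.7000
Numerator Σ_{t=1}^{7}(z_t−z̄)(z_{t+3}−z̄) = 782.4300
Denominator Σ(z_t−z̄)² = 1442.1000
r_3 = 782.4300 / 1442.1000 = 0.543

0.543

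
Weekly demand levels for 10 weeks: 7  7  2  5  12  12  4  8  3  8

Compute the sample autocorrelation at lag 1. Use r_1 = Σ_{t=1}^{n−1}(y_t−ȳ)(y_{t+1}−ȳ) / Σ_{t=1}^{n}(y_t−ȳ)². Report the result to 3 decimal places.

Mean ȳ = (7 + 7 + 2 + 5 + 12 + 12 + 4 + 8 + 3 + 8)/10 = 6.8000
Numerator Σ_{t=1}^{9}(y_t−ȳ)(y_{t+1}−ȳ) = -1.6400
Denominator Σ(y_t−ȳ)² = 105.6000
r_1 = -1.6400 / 105.6000 = -0.016

-0.016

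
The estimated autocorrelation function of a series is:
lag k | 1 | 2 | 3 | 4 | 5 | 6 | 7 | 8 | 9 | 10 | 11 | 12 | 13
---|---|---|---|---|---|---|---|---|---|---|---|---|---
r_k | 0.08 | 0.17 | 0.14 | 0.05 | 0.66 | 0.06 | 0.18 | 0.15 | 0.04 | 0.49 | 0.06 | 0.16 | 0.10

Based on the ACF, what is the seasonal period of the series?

The largest autocorrelation is r_5 = 0.66, with a weaker echo at lag 10 (0.49); the remaining lags stay at or below 0.18.
The dominant spike at lag 5 indicates a seasonal period of 5.

5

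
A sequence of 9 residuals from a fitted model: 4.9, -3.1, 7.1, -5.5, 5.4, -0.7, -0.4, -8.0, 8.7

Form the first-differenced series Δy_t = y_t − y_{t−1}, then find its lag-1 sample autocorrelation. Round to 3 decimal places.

First differences Δy: -8.0, 10.2, -12.6, 10.9, -6.1, 0.3, -7.6, 16.7
Mean of differences = 0.4750
Numerator Σ(Δy_t−Δȳ)(Δy_{t+1}−Δȳ) = -542.8781
Denominator Σ(Δy_t−Δȳ)² = 817.7550
r_1(Δy) = -542.8781 / 817.7550 = -0.664

-0.664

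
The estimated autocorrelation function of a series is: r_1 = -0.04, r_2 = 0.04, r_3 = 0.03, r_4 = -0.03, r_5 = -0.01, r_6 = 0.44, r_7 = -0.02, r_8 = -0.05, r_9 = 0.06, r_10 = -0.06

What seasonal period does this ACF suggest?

6

The largest autocorrelation is r_6 = 0.44; the remaining lags stay at or below 0.06.
The dominant spike at lag 6 indicates a seasonal period of 6.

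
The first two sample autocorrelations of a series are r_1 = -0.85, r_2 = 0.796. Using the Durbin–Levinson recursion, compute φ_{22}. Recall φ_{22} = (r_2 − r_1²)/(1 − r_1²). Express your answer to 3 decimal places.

φ_{22} = (r_2 − r_1²) / (1 − r_1²)
r_1² = (-0.85)² = 0.7225
Numerator = 0.796 − 0.7225 = 0.0735; denominator = 1 − 0.7225 = 0.2775
φ_{22} = 0.0735 / 0.2775 = 0.265

0.265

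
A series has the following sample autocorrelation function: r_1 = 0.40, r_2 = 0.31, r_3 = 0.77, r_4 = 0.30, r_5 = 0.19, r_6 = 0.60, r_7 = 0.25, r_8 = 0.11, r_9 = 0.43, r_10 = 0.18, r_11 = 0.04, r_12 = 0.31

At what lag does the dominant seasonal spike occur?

The largest autocorrelation is r_3 = 0.77, with weaker echoes at lags 6 (0.60) and 9 (0.43); the remaining lags stay at or below 0.40. The elevated value at lag 1 (0.40), dropping to 0.31 at lag 2, reflects decaying short-term dependence rather than seasonality.
The dominant spike at lag 3 indicates a seasonal period of 3.

3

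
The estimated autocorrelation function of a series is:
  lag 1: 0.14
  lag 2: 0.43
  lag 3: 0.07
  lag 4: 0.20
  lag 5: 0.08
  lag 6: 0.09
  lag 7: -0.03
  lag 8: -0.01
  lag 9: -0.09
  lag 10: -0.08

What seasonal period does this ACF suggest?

2

The largest autocorrelation is r_2 = 0.43, with a weaker echo at lag 4 (0.20); the remaining lags stay at or below 0.14.
The dominant spike at lag 2 indicates a seasonal period of 2.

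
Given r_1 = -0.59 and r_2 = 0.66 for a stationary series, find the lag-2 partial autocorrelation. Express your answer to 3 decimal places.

φ_{22} = (r_2 − r_1²) / (1 − r_1²)
r_1² = (-0.59)² = 0.3481
Numerator = 0.66 − 0.3481 = 0.3119; denominator = 1 − 0.3481 = 0.6519
φ_{22} = 0.3119 / 0.6519 = 0.478

0.478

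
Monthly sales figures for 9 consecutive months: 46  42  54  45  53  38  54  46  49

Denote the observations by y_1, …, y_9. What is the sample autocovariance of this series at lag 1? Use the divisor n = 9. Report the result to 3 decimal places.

Mean ȳ = (46 + 42 + 54 + 45 + 53 + 38 + 54 + 46 + 49)/9 = 47.4444
Σ_{t=1}^{8}(y_t−ȳ)(y_{t+1}−ȳ) = -183.5309
γ_1 = -183.5309 / 9 = -20.392

-20.392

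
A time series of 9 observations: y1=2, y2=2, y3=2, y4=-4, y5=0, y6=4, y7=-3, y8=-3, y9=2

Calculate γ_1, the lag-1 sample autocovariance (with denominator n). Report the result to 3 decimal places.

-0.956

Mean ȳ = (2 + 2 + 2 − 4 + 0 + 4 − 3 − 3 + 2)/9 = 0.2222
Σ_{t=1}^{8}(y_t−ȳ)(y_{t+1}−ȳ) = -8.6049
γ_1 = -8.6049 / 9 = -0.956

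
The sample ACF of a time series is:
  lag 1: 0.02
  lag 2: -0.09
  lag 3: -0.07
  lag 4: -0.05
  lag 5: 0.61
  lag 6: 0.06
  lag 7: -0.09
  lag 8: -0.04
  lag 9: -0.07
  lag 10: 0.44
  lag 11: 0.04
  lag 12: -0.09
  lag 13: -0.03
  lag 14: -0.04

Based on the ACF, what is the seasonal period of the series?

The largest autocorrelation is r_5 = 0.61, with a weaker echo at lag 10 (0.44); the remaining lags stay at or below 0.06.
The dominant spike at lag 5 indicates a seasonal period of 5.

5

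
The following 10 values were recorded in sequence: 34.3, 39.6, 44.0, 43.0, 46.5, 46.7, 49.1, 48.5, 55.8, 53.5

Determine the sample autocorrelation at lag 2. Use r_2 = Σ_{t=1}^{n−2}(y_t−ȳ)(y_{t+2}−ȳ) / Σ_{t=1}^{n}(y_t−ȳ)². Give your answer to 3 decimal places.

Mean ȳ = (34.3 + 39.6 + 44.0 + 43.0 + 46.5 + 46.7 + 49.1 + 48.5 + 55.8 + 53.5)/10 = 46.1000
Numerator Σ_{t=1}^{8}(y_t−ȳ)(y_{t+2}−ȳ) = 91.7300
Denominator Σ(y_t−ȳ)² = 359.6400
r_2 = 91.7300 / 359.6400 = 0.255

0.255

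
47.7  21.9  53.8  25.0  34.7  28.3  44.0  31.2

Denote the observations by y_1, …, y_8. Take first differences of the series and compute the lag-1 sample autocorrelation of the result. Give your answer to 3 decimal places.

-0.774

First differences Δy: -25.8, 31.9, -28.8, 9.7, -6.4, 15.7, -12.8
Mean of differences = -2.3571
Numerator Σ(Δy_t−Δȳ)(Δy_{t+1}−Δȳ) = -2338.0833
Denominator Σ(Δy_t−Δȳ)² = 3019.1771
r_1(Δy) = -2338.0833 / 3019.1771 = -0.774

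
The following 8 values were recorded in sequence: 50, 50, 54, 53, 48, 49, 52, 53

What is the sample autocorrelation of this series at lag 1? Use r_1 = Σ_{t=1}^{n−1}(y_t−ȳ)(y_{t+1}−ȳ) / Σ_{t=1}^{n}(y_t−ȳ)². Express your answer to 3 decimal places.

0.121

Mean ȳ = (50 + 50 + 54 + 53 + 48 + 49 + 52 + 53)/8 = 51.1250
Σ(y_t−ȳ)(y_{t+1}−ȳ) = (1.2656) + (-3.2344) + (5.3906) + (-5.8594) + (6.6406) + (-1.8594) + (1.6406) = 3.9844
Denominator Σ(y_t−ȳ)² = 32.8750
r_1 = 3.9844 / 32.8750 = 0.121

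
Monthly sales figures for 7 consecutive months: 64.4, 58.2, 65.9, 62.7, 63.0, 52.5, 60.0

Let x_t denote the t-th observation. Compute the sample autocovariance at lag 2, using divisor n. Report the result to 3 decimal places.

0.802

Mean x̄ = (64.4 + 58.2 + 65.9 + 62.7 + 63.0 + 52.5 + 60.0)/7 = 60.9571
Deviations: 3.4429, -2.7571, 4.9429, 1.7429, 2.0429, -8.4571, -0.9571
Σ_{t=1}^{5}(x_t−x̄)(x_{t+2}−x̄) = 5.6149
γ_2 = 5.6149 / 7 = 0.802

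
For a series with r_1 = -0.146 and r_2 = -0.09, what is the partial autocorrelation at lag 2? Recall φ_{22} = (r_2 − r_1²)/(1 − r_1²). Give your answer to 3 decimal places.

-0.114

φ_{22} = (r_2 − r_1²) / (1 − r_1²)
r_1² = (-0.146)² = 0.021316
Numerator = -0.09 − 0.0213 = -0.1113; denominator = 1 − 0.0213 = 0.9787
φ_{22} = -0.1113 / 0.9787 = -0.114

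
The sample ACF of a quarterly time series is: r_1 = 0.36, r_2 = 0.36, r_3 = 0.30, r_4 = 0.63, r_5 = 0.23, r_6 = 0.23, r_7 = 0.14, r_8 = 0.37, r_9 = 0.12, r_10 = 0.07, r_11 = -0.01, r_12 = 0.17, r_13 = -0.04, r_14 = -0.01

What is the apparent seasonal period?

4

The largest autocorrelation is r_4 = 0.63, with a weaker echo at lag 8 (0.37); the remaining lags stay at or below 0.36.
The dominant spike at lag 4 indicates a seasonal period of 4.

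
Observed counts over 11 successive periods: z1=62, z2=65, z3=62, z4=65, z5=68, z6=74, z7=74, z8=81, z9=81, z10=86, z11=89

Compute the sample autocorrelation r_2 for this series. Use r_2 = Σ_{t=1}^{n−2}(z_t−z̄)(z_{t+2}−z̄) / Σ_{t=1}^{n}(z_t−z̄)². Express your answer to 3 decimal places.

0.503

Mean z̄ = (62 + 65 + 62 + 65 + 68 + 74 + 74 + 81 + 81 + 86 + 89)/11 = 73.3636
Numerator Σ_{t=1}^{9}(z_t−z̄)(z_{t+2}−z̄) = 476.9174
Denominator Σ(z_t−z̄)² = 948.5455
r_2 = 476.9174 / 948.5455 = 0.503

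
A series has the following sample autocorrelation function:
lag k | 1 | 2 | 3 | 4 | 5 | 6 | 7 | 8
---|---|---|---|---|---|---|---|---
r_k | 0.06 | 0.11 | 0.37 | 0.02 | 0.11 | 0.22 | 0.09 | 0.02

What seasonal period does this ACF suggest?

The largest autocorrelation is r_3 = 0.37, with a weaker echo at lag 6 (0.22); the remaining lags stay at or below 0.11.
The dominant spike at lag 3 indicates a seasonal period of 3.

3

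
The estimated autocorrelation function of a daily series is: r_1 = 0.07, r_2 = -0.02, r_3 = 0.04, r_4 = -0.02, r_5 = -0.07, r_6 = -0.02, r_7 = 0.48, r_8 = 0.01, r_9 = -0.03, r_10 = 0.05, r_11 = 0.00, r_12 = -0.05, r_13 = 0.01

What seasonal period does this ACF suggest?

7

The largest autocorrelation is r_7 = 0.48; the remaining lags stay at or below 0.07.
The dominant spike at lag 7 indicates a seasonal period of 7.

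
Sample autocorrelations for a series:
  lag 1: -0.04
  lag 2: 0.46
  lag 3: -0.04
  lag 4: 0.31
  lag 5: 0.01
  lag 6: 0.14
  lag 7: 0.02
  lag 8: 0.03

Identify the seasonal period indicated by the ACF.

The largest autocorrelation is r_2 = 0.46, with a weaker echo at lag 4 (0.31); the remaining lags stay at or below 0.14.
The dominant spike at lag 2 indicates a seasonal period of 2.

2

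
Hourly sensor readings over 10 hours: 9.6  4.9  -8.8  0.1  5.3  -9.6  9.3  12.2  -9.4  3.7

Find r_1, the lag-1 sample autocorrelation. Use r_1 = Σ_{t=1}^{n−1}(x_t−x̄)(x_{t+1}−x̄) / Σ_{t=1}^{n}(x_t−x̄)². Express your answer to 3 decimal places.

Mean x̄ = (9.6 + 4.9 − 8.8 + 0.1 + 5.3 − 9.6 + 9.3 + 12.2 − 9.4 + 3.7)/10 = 1.7300
Numerator Σ_{t=1}^{9}(x_t−x̄)(x_{t+1}−x̄) = -182.5029
Denominator Σ(x_t−x̄)² = 621.3210
r_1 = -182.5029 / 621.3210 = -0.294

-0.294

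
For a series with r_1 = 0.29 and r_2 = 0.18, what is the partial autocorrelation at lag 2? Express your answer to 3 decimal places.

φ_{22} = (r_2 − r_1²) / (1 − r_1²)
r_1² = (0.29)² = 0.0841
Numerator = 0.18 − 0.0841 = 0.0959; denominator = 1 − 0.0841 = 0.9159
φ_{22} = 0.0959 / 0.9159 = 0.105

0.105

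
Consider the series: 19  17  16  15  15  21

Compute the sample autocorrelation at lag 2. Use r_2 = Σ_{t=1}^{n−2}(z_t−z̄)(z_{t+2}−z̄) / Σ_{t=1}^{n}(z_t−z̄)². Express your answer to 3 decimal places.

-0.262

Mean z̄ = (19 + 17 + 16 + 15 + 15 + 21)/6 = 17.1667
Deviations from mean: 1.8333, -0.1667, -1.1667, -2.1667, -2.1667, 3.8333
Numerator Σ_{t=1}^{4}(z_t−z̄)(z_{t+2}−z̄) = -7.5556
Denominator Σ(z_t−z̄)² = 28.8333
r_2 = -7.5556 / 28.8333 = -0.262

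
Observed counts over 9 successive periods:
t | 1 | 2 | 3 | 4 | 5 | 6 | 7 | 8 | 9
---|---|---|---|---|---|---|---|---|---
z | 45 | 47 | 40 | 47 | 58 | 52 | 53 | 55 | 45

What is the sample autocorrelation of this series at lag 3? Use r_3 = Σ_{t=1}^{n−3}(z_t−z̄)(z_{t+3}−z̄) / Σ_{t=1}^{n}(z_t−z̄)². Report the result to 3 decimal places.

-0.016

Mean z̄ = (45 + 47 + 40 + 47 + 58 + 52 + 53 + 55 + 45)/9 = 49.1111
Σ(z_t−z̄)(z_{t+3}−z̄) = (8.6790) + (-18.7654) + (-26.3210) + (-8.2099) + (52.3457) + (-11.8765) = -4.1481
Denominator Σ(z_t−z̄)² = 262.8889
r_3 = -4.1481 / 262.8889 = -0.016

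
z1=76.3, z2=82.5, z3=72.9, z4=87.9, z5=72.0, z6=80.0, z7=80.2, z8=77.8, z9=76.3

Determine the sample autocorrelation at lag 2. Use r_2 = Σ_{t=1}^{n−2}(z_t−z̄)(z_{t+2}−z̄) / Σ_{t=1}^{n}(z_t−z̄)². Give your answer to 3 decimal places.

0.438

Mean z̄ = (76.3 + 82.5 + 72.9 + 87.9 + 72.0 + 80.0 + 80.2 + 77.8 + 76.3)/9 = 78.4333
Numerator Σ_{t=1}^{7}(z_t−z̄)(z_{t+2}−z̄) = 84.6044
Denominator Σ(z_t−z̄)² = 193.2400
r_2 = 84.6044 / 193.2400 = 0.438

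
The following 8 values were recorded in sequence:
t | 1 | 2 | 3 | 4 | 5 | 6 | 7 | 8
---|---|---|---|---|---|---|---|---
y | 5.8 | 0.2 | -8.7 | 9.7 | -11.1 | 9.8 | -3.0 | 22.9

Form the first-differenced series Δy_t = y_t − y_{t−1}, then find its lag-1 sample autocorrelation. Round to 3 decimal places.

-0.724

First differences Δy: -5.6, -8.9, 18.4, -20.8, 20.9, -12.8, 25.9
Mean of differences = 2.4429
Numerator Σ(Δy_t−Δȳ)(Δy_{t+1}−Δȳ) = -1528.5504
Denominator Σ(Δy_t−Δȳ)² = 2111.4571
r_1(Δy) = -1528.5504 / 2111.4571 = -0.724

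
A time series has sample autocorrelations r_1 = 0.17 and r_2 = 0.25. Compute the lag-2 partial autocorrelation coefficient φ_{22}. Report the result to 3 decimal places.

φ_{22} = (r_2 − r_1²) / (1 − r_1²)
r_1² = (0.17)² = 0.0289
Numerator = 0.25 − 0.0289 = 0.2211; denominator = 1 − 0.0289 = 0.9711
φ_{22} = 0.2211 / 0.9711 = 0.228

0.228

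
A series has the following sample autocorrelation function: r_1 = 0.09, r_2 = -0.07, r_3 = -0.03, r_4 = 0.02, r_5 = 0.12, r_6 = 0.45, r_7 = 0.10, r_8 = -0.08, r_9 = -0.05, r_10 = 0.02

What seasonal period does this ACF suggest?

The largest autocorrelation is r_6 = 0.45; the remaining lags stay at or below 0.12.
The dominant spike at lag 6 indicates a seasonal period of 6.

6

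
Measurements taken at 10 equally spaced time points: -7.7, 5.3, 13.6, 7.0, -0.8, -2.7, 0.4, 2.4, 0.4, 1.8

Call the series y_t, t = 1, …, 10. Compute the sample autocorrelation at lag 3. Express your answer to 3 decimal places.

Mean ȳ = (-7.7 + 5.3 + 13.6 + 7.0 − 0.8 − 2.7 + 0.4 + 2.4 + 0.4 + 1.8)/10 = 1.9700
Σ(y_t−ȳ)(y_{t+3}−ȳ) = (-48.6401) + (-9.2241) + (-54.3121) + (-7.8971) + (-1.1911) + (7.3319) + (0.2669) = -113.6657
Denominator Σ(y_t−ȳ)² = 299.7810
r_3 = -113.6657 / 299.7810 = -0.379

-0.379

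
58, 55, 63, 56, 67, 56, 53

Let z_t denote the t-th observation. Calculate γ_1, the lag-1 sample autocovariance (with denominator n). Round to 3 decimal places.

Mean z̄ = (58 + 55 + 63 + 56 + 67 + 56 + 53)/7 = 58.2857
Σ_{t=1}^{6}(z_t−z̄)(z_{t+1}−z̄) = -53.0816
γ_1 = -53.0816 / 7 = -7.583

-7.583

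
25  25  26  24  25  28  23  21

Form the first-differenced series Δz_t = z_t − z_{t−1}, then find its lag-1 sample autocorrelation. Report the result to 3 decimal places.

First differences Δz: 0, 1, -2, 1, 3, -5, -2
Mean of differences = -0.5714
Numerator Σ(Δz_t−Δz̄)(Δz_{t+1}−Δz̄) = -7.4694
Denominator Σ(Δz_t−Δz̄)² = 41.7143
r_1(Δz) = -7.4694 / 41.7143 = -0.179

-0.179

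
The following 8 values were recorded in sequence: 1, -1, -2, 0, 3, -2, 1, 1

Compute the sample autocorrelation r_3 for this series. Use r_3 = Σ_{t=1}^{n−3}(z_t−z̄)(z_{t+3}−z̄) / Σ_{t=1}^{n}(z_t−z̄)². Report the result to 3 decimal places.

0.171

Mean z̄ = (1 − 1 − 2 + 0 + 3 − 2 + 1 + 1)/8 = 0.1250
Deviations from mean: 0.8750, -1.1250, -2.1250, -0.1250, 2.8750, -2.1250, 0.8750, 0.8750
Σ(z_t−z̄)(z_{t+3}−z̄) = (-0.1094) + (-3.2344) + (4.5156) + (-0.1094) + (2.5156) = 3.5781
Denominator Σ(z_t−z̄)² = 20.8750
r_3 = 3.5781 / 20.8750 = 0.171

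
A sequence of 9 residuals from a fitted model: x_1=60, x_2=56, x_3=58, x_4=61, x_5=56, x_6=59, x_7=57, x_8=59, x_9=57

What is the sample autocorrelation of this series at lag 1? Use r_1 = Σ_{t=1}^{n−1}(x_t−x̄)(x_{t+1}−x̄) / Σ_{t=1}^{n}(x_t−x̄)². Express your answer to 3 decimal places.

-0.603

Mean x̄ = (60 + 56 + 58 + 61 + 56 + 59 + 57 + 59 + 57)/9 = 58.1111
Numerator Σ_{t=1}^{8}(x_t−x̄)(x_{t+1}−x̄) = -15.0123
Denominator Σ(x_t−x̄)² = 24.8889
r_1 = -15.0123 / 24.8889 = -0.603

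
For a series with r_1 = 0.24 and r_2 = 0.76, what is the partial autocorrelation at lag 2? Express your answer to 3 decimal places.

0.745

φ_{22} = (r_2 − r_1²) / (1 − r_1²)
r_1² = (0.24)² = 0.0576
Numerator = 0.76 − 0.0576 = 0.7024; denominator = 1 − 0.0576 = 0.9424
φ_{22} = 0.7024 / 0.9424 = 0.745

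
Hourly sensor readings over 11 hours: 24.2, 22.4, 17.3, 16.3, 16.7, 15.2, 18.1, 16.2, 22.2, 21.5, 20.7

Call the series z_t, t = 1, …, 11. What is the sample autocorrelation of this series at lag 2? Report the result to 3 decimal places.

0.064

Mean z̄ = (24.2 + 22.4 + 17.3 + 16.3 + 16.7 + 15.2 + 18.1 + 16.2 + 22.2 + 21.5 + 20.7)/11 = 19.1636
Numerator Σ_{t=1}^{9}(z_t−z̄)(z_{t+2}−z̄) = 6.1664
Denominator Σ(z_t−z̄)² = 96.2455
r_2 = 6.1664 / 96.2455 = 0.064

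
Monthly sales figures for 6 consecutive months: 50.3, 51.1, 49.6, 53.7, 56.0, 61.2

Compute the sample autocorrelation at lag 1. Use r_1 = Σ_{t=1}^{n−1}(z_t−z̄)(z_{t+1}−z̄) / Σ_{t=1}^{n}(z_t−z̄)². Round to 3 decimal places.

0.378

Mean z̄ = (50.3 + 51.1 + 49.6 + 53.7 + 56.0 + 61.2)/6 = 53.6500
Deviations from mean: -3.3500, -2.5500, -4.0500, 0.0500, 2.3500, 7.5500
Numerator Σ_{t=1}^{5}(z_t−z̄)(z_{t+1}−z̄) = 36.5275
Denominator Σ(z_t−z̄)² = 96.6550
r_1 = 36.5275 / 96.6550 = 0.378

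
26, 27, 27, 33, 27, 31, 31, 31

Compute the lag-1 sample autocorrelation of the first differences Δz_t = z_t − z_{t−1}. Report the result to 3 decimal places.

-0.742

First differences Δz: 1, 0, 6, -6, 4, 0, 0
Mean of differences = 0.7143
Numerator Σ(Δz_t−Δz̄)(Δz_{t+1}−Δz̄) = -63.3673
Denominator Σ(Δz_t−Δz̄)² = 85.4286
r_1(Δz) = -63.3673 / 85.4286 = -0.742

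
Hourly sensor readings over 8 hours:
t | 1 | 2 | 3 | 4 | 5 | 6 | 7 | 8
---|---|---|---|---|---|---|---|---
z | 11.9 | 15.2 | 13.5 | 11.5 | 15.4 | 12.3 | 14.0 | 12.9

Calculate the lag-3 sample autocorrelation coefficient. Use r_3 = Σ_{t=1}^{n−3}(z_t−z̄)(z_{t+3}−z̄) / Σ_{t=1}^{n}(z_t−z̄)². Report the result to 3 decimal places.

Mean z̄ = (11.9 + 15.2 + 13.5 + 11.5 + 15.4 + 12.3 + 14.0 + 12.9)/8 = 13.3375
Deviations from mean: -1.4375, 1.8625, 0.1625, -1.8375, 2.0625, -1.0375, 0.6625, -0.4375
Numerator Σ_{t=1}^{5}(z_t−z̄)(z_{t+3}−z̄) = 4.1945
Denominator Σ(z_t−z̄)² = 14.8988
r_3 = 4.1945 / 14.8988 = 0.282

0.282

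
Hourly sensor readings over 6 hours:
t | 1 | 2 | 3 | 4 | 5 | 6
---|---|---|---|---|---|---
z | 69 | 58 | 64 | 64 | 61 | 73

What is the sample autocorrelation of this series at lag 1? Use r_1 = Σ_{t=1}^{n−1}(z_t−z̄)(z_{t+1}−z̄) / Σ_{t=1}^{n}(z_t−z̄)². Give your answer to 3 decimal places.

Mean z̄ = (69 + 58 + 64 + 64 + 61 + 73)/6 = 64.8333
Deviations from mean: 4.1667, -6.8333, -0.8333, -0.8333, -3.8333, 8.1667
Numerator Σ_{t=1}^{5}(z_t−z̄)(z_{t+1}−z̄) = -50.1944
Denominator Σ(z_t−z̄)² = 146.8333
r_1 = -50.1944 / 146.8333 = -0.342

-0.342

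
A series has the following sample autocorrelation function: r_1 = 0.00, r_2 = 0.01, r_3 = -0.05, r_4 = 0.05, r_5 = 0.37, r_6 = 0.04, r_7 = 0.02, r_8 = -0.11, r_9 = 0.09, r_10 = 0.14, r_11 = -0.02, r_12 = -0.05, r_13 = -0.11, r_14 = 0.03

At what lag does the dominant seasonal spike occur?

The largest autocorrelation is r_5 = 0.37; the remaining lags stay at or below 0.14.
The dominant spike at lag 5 indicates a seasonal period of 5.

5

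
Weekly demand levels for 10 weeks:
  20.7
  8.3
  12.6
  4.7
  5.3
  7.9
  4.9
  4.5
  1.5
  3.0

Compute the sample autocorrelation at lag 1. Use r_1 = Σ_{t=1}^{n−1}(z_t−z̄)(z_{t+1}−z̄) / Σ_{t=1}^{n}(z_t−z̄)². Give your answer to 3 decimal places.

0.195

Mean z̄ = (20.7 + 8.3 + 12.6 + 4.7 + 5.3 + 7.9 + 4.9 + 4.5 + 1.5 + 3.0)/10 = 7.3400
Numerator Σ_{t=1}^{9}(z_t−z̄)(z_{t+1}−z̄) = 55.7264
Denominator Σ(z_t−z̄)² = 285.4840
r_1 = 55.7264 / 285.4840 = 0.195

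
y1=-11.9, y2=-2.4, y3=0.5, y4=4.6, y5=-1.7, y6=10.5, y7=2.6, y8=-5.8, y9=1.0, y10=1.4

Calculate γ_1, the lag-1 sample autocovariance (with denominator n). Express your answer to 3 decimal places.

Mean ȳ = (-11.9 − 2.4 + 0.5 + 4.6 − 1.7 + 10.5 + 2.6 − 5.8 + 1.0 + 1.4)/10 = -0.1200
Σ_{t=1}^{9}(y_t−ȳ)(y_{t+1}−ȳ) = 12.9116
γ_1 = 12.9116 / 10 = 1.291

1.291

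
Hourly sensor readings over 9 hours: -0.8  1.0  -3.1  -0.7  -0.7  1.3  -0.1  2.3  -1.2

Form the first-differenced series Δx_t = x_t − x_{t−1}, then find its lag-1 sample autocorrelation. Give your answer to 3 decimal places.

-0.637

First differences Δx: 1.8, -4.1, 2.4, 0.0, 2.0, -1.4, 2.4, -3.5
Mean of differences = -0.0500
Numerator Σ(Δx_t−Δx̄)(Δx_{t+1}−Δx̄) = -31.7175
Denominator Σ(Δx_t−Δx̄)² = 49.7600
r_1(Δx) = -31.7175 / 49.7600 = -0.637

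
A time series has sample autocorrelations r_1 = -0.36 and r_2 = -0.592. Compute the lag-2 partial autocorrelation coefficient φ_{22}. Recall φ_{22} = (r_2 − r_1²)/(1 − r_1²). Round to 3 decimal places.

φ_{22} = (r_2 − r_1²) / (1 − r_1²)
r_1² = (-0.36)² = 0.1296
Numerator = -0.592 − 0.1296 = -0.7216; denominator = 1 − 0.1296 = 0.8704
φ_{22} = -0.7216 / 0.8704 = -0.829

-0.829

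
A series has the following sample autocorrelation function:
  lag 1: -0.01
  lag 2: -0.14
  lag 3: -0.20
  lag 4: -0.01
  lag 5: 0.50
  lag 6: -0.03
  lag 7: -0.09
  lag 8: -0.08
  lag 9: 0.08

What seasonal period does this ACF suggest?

5

The largest autocorrelation is r_5 = 0.50; the remaining lags stay at or below 0.08.
The dominant spike at lag 5 indicates a seasonal period of 5.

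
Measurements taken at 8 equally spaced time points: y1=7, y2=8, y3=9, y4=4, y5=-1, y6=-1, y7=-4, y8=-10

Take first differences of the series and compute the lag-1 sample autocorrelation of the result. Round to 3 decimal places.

0.071

First differences Δy: 1, 1, -5, -5, 0, -3, -6
Mean of differences = -2.4286
Numerator Σ(Δy_t−Δȳ)(Δy_{t+1}−Δȳ) = 3.9592
Denominator Σ(Δy_t−Δȳ)² = 55.7143
r_1(Δy) = 3.9592 / 55.7143 = 0.071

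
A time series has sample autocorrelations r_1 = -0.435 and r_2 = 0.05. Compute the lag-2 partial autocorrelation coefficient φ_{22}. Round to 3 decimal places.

φ_{22} = (r_2 − r_1²) / (1 − r_1²)
r_1² = (-0.435)² = 0.189225
Numerator = 0.05 − 0.1892 = -0.1392; denominator = 1 − 0.1892 = 0.8108
φ_{22} = -0.1392 / 0.8108 = -0.172

-0.172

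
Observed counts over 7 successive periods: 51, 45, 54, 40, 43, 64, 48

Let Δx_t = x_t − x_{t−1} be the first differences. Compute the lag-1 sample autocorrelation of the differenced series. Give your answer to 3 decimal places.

First differences Δx: -6, 9, -14, 3, 21, -16
Mean of differences = -0.5000
Numerator Σ(Δx_t−Δx̄)(Δx_{t+1}−Δx̄) = -485.7500
Denominator Σ(Δx_t−Δx̄)² = 1017.5000
r_1(Δx) = -485.7500 / 1017.5000 = -0.477

-0.477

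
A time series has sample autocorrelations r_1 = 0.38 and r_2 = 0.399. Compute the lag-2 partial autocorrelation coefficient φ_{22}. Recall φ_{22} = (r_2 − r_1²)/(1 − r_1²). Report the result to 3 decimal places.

0.298

φ_{22} = (r_2 − r_1²) / (1 − r_1²)
r_1² = (0.38)² = 0.1444
Numerator = 0.399 − 0.1444 = 0.2546; denominator = 1 − 0.1444 = 0.8556
φ_{22} = 0.2546 / 0.8556 = 0.298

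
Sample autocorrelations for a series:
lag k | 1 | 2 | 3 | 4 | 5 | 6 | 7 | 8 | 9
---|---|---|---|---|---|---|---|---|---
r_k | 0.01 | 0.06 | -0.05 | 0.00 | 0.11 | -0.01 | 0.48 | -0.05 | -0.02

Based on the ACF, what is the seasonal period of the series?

The largest autocorrelation is r_7 = 0.48; the remaining lags stay at or below 0.11.
The dominant spike at lag 7 indicates a seasonal period of 7.

7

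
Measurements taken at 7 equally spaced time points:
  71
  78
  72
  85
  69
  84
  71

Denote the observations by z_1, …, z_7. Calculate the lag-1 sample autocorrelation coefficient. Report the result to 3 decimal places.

Mean z̄ = (71 + 78 + 72 + 85 + 69 + 84 + 71)/7 = 75.7143
Σ(z_t−z̄)(z_{t+1}−z̄) = (-10.7755) + (-8.4898) + (-34.4898) + (-62.3469) + (-55.6327) + (-39.0612) = -210.7959
Denominator Σ(z_t−z̄)² = 263.4286
r_1 = -210.7959 / 263.4286 = -0.800

-0.800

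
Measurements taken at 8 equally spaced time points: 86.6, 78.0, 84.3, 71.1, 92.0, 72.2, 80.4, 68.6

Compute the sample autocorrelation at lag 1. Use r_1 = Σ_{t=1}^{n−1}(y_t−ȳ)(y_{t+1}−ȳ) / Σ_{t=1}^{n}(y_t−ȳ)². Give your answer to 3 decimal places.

-0.570

Mean ȳ = (86.6 + 78.0 + 84.3 + 71.1 + 92.0 + 72.2 + 80.4 + 68.6)/8 = 79.1500
Deviations from mean: 7.4500, -1.1500, 5.1500, -8.0500, 12.8500, -6.9500, 1.2500, -10.5500
Σ(y_t−ȳ)(y_{t+1}−ȳ) = (-8.5675) + (-5.9225) + (-41.4575) + (-103.4425) + (-89.3075) + (-8.6875) + (-13.1875) = -270.5725
Denominator Σ(y_t−ȳ)² = 474.4400
r_1 = -270.5725 / 474.4400 = -0.570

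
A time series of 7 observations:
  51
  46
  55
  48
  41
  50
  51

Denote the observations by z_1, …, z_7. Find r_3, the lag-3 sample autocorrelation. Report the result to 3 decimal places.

0.217

Mean z̄ = (51 + 46 + 55 + 48 + 41 + 50 + 51)/7 = 48.8571
Deviations from mean: 2.1429, -2.8571, 6.1429, -0.8571, -7.8571, 1.1429, 2.1429
Σ(z_t−z̄)(z_{t+3}−z̄) = (-1.8367) + (22.4490) + (7.0204) + (-1.8367) = 25.7959
Denominator Σ(z_t−z̄)² = 118.8571
r_3 = 25.7959 / 118.8571 = 0.217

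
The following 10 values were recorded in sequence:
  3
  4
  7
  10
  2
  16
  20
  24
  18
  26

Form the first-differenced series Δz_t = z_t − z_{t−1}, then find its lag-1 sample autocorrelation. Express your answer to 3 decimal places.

First differences Δz: 1, 3, 3, -8, 14, 4, 4, -6, 8
Mean of differences = 2.5556
Numerator Σ(Δz_t−Δz̄)(Δz_{t+1}−Δz̄) = -166.3086
Denominator Σ(Δz_t−Δz̄)² = 352.2222
r_1(Δz) = -166.3086 / 352.2222 = -0.472

-0.472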